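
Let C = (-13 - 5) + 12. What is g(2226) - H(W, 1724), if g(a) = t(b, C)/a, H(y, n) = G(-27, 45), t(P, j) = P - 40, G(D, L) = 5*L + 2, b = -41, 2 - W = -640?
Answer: -168461/742 ≈ -227.04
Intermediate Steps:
W = 642 (W = 2 - 1*(-640) = 2 + 640 = 642)
G(D, L) = 2 + 5*L
C = -6 (C = -18 + 12 = -6)
t(P, j) = -40 + P
H(y, n) = 227 (H(y, n) = 2 + 5*45 = 2 + 225 = 227)
g(a) = -81/a (g(a) = (-40 - 41)/a = -81/a)
g(2226) - H(W, 1724) = -81/2226 - 1*227 = -81*1/2226 - 227 = -27/742 - 227 = -168461/742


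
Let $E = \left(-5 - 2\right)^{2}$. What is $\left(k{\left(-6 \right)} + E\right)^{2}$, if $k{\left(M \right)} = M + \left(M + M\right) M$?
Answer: $13225$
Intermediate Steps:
$k{\left(M \right)} = M + 2 M^{2}$ ($k{\left(M \right)} = M + 2 M M = M + 2 M^{2}$)
$E = 49$ ($E = \left(-7\right)^{2} = 49$)
$\left(k{\left(-6 \right)} + E\right)^{2} = \left(- 6 \left(1 + 2 \left(-6\right)\right) + 49\right)^{2} = \left(- 6 \left(1 - 12\right) + 49\right)^{2} = \left(\left(-6\right) \left(-11\right) + 49\right)^{2} = \left(66 + 49\right)^{2} = 115^{2} = 13225$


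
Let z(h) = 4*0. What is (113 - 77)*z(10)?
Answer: 0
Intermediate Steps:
z(h) = 0
(113 - 77)*z(10) = (113 - 77)*0 = 36*0 = 0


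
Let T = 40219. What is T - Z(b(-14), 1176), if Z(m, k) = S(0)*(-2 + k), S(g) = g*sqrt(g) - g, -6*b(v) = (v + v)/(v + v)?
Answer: 40219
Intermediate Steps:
b(v) = -1/6 (b(v) = -(v + v)/(6*(v + v)) = -2*v/(6*(2*v)) = -2*v*1/(2*v)/6 = -1/6*1 = -1/6)
S(g) = g**(3/2) - g
Z(m, k) = 0 (Z(m, k) = (0**(3/2) - 1*0)*(-2 + k) = (0 + 0)*(-2 + k) = 0*(-2 + k) = 0)
T - Z(b(-14), 1176) = 40219 - 1*0 = 40219 + 0 = 40219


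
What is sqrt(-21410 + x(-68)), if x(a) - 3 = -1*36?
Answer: I*sqrt(21443) ≈ 146.43*I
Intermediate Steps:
x(a) = -33 (x(a) = 3 - 1*36 = 3 - 36 = -33)
sqrt(-21410 + x(-68)) = sqrt(-21410 - 33) = sqrt(-21443) = I*sqrt(21443)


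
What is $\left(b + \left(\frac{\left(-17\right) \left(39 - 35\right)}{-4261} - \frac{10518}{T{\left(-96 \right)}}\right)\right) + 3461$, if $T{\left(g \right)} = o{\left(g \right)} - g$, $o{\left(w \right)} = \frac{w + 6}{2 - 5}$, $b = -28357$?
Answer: $- \frac{2235187081}{89481} \approx -24979.0$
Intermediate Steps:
$o{\left(w \right)} = -2 - \frac{w}{3}$ ($o{\left(w \right)} = \frac{6 + w}{-3} = \left(6 + w\right) \left(- \frac{1}{3}\right) = -2 - \frac{w}{3}$)
$T{\left(g \right)} = -2 - \frac{4 g}{3}$ ($T{\left(g \right)} = \left(-2 - \frac{g}{3}\right) - g = -2 - \frac{4 g}{3}$)
$\left(b + \left(\frac{\left(-17\right) \left(39 - 35\right)}{-4261} - \frac{10518}{T{\left(-96 \right)}}\right)\right) + 3461 = \left(-28357 + \left(\frac{\left(-17\right) \left(39 - 35\right)}{-4261} - \frac{10518}{-2 - -128}\right)\right) + 3461 = \left(-28357 + \left(\left(-17\right) 4 \left(- \frac{1}{4261}\right) - \frac{10518}{-2 + 128}\right)\right) + 3461 = \left(-28357 - \left(- \frac{68}{4261} + \frac{10518}{126}\right)\right) + 3461 = \left(-28357 + \left(\frac{68}{4261} - \frac{1753}{21}\right)\right) + 3461 = \left(-28357 - \frac{7468105}{89481}\right) + 3461 = - \frac{2544880822}{89481} + 3461 = - \frac{2235187081}{89481}$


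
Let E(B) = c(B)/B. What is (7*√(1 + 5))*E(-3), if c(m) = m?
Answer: 7*√6 ≈ 17.146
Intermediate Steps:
E(B) = 1 (E(B) = B/B = 1)
(7*√(1 + 5))*E(-3) = (7*√(1 + 5))*1 = (7*√6)*1 = 7*√6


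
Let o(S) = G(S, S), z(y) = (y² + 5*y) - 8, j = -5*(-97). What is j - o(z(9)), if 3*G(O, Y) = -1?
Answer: 1456/3 ≈ 485.33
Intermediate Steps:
j = 485
z(y) = -8 + y² + 5*y
G(O, Y) = -⅓ (G(O, Y) = (⅓)*(-1) = -⅓)
o(S) = -⅓
j - o(z(9)) = 485 - 1*(-⅓) = 485 + ⅓ = 1456/3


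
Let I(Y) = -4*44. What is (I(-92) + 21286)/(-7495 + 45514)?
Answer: 21110/38019 ≈ 0.55525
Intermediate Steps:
I(Y) = -176
(I(-92) + 21286)/(-7495 + 45514) = (-176 + 21286)/(-7495 + 45514) = 21110/38019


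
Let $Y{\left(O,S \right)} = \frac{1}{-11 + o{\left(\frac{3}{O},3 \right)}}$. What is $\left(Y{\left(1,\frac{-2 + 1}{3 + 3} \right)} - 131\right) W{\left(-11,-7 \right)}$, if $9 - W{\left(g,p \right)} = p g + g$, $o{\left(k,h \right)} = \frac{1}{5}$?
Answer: $\frac{134501}{18} \approx 7472.3$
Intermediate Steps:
$o{\left(k,h \right)} = \frac{1}{5}$
$Y{\left(O,S \right)} = - \frac{5}{54}$ ($Y{\left(O,S \right)} = \frac{1}{-11 + \frac{1}{5}} = \frac{1}{- \frac{54}{5}} = - \frac{5}{54}$)
$W{\left(g,p \right)} = 9 - g - g p$ ($W{\left(g,p \right)} = 9 - \left(p g + g\right) = 9 - \left(g p + g\right) = 9 - \left(g + g p\right) = 9 - g - g p$)
$\left(Y{\left(1,\frac{-2 + 1}{3 + 3} \right)} - 131\right) W{\left(-11,-7 \right)} = \left(- \frac{5}{54} - 131\right) \left(9 - -11 - \left(-11\right) \left(-7\right)\right) = - \frac{7079 \left(9 + 11 - 77\right)}{54} = \left(- \frac{7079}{54}\right) \left(-57\right) = \frac{134501}{18}$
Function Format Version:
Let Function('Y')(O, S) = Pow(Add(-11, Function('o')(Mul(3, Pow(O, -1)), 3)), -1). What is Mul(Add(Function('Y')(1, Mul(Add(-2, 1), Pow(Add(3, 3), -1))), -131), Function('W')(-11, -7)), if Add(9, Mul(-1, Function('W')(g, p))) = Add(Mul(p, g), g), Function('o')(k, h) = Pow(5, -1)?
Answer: Rational(134501, 18) ≈ 7472.3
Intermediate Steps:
Function('o')(k, h) = Rational(1, 5)
Function('Y')(O, S) = Rational(-5, 54) (Function('Y')(O, S) = Pow(Add(-11, Rational(1, 5)), -1) = Pow(Rational(-54, 5), -1) = Rational(-5, 54))
Function('W')(g, p) = Add(9, Mul(-1, g), Mul(-1, g, p)) (Function('W')(g, p) = Add(9, Mul(-1, Add(Mul(p, g), g))) = Add(9, Mul(-1, Add(Mul(g, p), g))) = Add(9, Mul(-1, Add(g, Mul(g, p)))) = Add(9, Add(Mul(-1, g), Mul(-1, g, p))) = Add(9, Mul(-1, g), Mul(-1, g, p)))
Mul(Add(Function('Y')(1, Mul(Add(-2, 1), Pow(Add(3, 3), -1))), -131), Function('W')(-11, -7)) = Mul(Add(Rational(-5, 54), -131), Add(9, Mul(-1, -11), Mul(-1, -11, -7))) = Mul(Rational(-7079, 54), Add(9, 11, -77)) = Mul(Rational(-7079, 54), -57) = Rational(134501, 18)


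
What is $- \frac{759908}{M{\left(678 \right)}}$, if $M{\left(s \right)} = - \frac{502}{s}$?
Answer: $\frac{257608812}{251} \approx 1.0263 \cdot 10^{6}$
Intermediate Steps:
$- \frac{759908}{M{\left(678 \right)}} = - \frac{759908}{\left(-502\right) \frac{1}{678}} = - \frac{759908}{- \frac{251}{339}} = \left(-759908\right) \left(- \frac{339}{251}\right) = \frac{257608812}{251}$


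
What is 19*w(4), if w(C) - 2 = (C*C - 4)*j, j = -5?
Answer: -1102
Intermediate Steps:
w(C) = 22 - 5*C² (w(C) = 2 + (C*C - 4)*(-5) = 2 + (C² - 4)*(-5) = 2 + (-4 + C²)*(-5) = 2 + (20 - 5*C²) = 22 - 5*C²)
19*w(4) = 19*(22 - 5*4²) = 19*(22 - 5*16) = 19*(22 - 80) = 19*(-58) = -1102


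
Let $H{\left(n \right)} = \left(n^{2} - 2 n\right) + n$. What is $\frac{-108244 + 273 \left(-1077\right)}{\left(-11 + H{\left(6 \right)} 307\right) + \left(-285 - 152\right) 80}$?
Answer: $\frac{402265}{25761} \approx 15.615$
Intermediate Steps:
$H{\left(n \right)} = n^{2} - n$
$\frac{-108244 + 273 \left(-1077\right)}{\left(-11 + H{\left(6 \right)} 307\right) + \left(-285 - 152\right) 80} = \frac{-108244 + 273 \left(-1077\right)}{\left(-11 + 6 \left(-1 + 6\right) 307\right) + \left(-285 - 152\right) 80} = \frac{-108244 - 294021}{\left(-11 + 6 \cdot 5 \cdot 307\right) - 34960} = - \frac{402265}{\left(-11 + 30 \cdot 307\right) - 34960} = - \frac{402265}{\left(-11 + 9210\right) - 34960} = - \frac{402265}{9199 - 34960} = - \frac{402265}{-25761} = \left(-402265\right) \left(- \frac{1}{25761}\right) = \frac{402265}{25761}$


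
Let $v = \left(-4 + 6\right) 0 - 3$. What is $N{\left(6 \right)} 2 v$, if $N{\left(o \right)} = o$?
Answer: $-36$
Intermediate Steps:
$v = -3$ ($v = 2 \cdot 0 - 3 = 0 - 3 = -3$)
$N{\left(6 \right)} 2 v = 6 \cdot 2 \left(-3\right) = 12 \left(-3\right) = -36$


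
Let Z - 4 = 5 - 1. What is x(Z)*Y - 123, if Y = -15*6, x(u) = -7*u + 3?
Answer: 4647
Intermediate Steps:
Z = 8 (Z = 4 + (5 - 1) = 4 + 4 = 8)
x(u) = 3 - 7*u
Y = -90
x(Z)*Y - 123 = (3 - 7*8)*(-90) - 123 = (3 - 56)*(-90) - 123 = -53*(-90) - 123 = 4770 - 123 = 4647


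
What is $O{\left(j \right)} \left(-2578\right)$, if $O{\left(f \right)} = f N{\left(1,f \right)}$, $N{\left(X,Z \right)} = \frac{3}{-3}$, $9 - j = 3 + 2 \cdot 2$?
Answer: $5156$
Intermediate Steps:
$j = 2$ ($j = 9 - \left(3 + 2 \cdot 2\right) = 9 - \left(3 + 4\right) = 9 - 7 = 2$)
$N{\left(X,Z \right)} = -1$ ($N{\left(X,Z \right)} = 3 \left(- \frac{1}{3}\right) = -1$)
$O{\left(f \right)} = - f$ ($O{\left(f \right)} = f \left(-1\right) = - f$)
$O{\left(j \right)} \left(-2578\right) = \left(-1\right) 2 \left(-2578\right) = \left(-2\right) \left(-2578\right) = 5156$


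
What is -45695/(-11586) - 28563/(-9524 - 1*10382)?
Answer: 310133897/57657729 ≈ 5.3789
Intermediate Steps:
-45695/(-11586) - 28563/(-9524 - 1*10382) = -45695*(-1/11586) - 28563/(-9524 - 10382) = 45695/11586 - 28563/(-19906) = 45695/11586 - 28563*(-1/19906) = 45695/11586 + 28563/19906 = 310133897/57657729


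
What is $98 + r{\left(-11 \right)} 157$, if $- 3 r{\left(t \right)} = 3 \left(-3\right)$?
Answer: $569$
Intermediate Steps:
$r{\left(t \right)} = 3$ ($r{\left(t \right)} = - \frac{3 \left(-3\right)}{3} = \left(- \frac{1}{3}\right) \left(-9\right) = 3$)
$98 + r{\left(-11 \right)} 157 = 98 + 3 \cdot 157 = 98 + 471 = 569$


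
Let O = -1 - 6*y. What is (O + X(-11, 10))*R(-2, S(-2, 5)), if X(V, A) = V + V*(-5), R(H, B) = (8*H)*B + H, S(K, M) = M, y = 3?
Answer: -2050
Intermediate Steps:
R(H, B) = H + 8*B*H (R(H, B) = 8*B*H + H = H + 8*B*H)
O = -19 (O = -1 - 6*3 = -1 - 18 = -19)
X(V, A) = -4*V (X(V, A) = V - 5*V = -4*V)
(O + X(-11, 10))*R(-2, S(-2, 5)) = (-19 - 4*(-11))*(-2*(1 + 8*5)) = (-19 + 44)*(-2*(1 + 40)) = 25*(-2*41) = 25*(-82) = -2050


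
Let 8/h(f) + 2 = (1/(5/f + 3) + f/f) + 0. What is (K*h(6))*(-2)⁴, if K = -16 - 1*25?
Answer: 120704/17 ≈ 7100.2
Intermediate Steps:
h(f) = 8/(-1 + 1/(3 + 5/f)) (h(f) = 8/(-2 + ((1/(5/f + 3) + f/f) + 0)) = 8/(-2 + ((1/(3 + 5/f) + 1) + 0)) = 8/(-2 + ((1 + 1/(3 + 5/f)) + 0)) = 8/(-2 + (1 + 1/(3 + 5/f))) = 8/(-1 + 1/(3 + 5/f)))
K = -41 (K = -16 - 25 = -41)
(K*h(6))*(-2)⁴ = -328*(-5 - 3*6)/(5 + 2*6)*(-2)⁴ = -328*(-5 - 18)/(5 + 12)*16 = -328*(-23)/17*16 = -41*(-184/17)*16 = (7544/17)*16 = 120704/17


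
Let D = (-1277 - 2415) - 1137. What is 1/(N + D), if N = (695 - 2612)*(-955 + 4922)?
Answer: -1/7609568 ≈ -1.3141e-7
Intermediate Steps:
D = -4829 (D = -3692 - 1137 = -4829)
N = -7604739 (N = -1917*3967 = -7604739)
1/(N + D) = 1/(-7604739 - 4829) = 1/(-7609568) = -1/7609568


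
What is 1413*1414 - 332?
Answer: 1997650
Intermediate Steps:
1413*1414 - 332 = 1997982 - 332 = 1997650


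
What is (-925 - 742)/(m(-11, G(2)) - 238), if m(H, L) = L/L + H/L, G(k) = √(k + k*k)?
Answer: 2370474/336893 - 18337*√6/336893 ≈ 6.9030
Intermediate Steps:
G(k) = √(k + k²)
m(H, L) = 1 + H/L
(-925 - 742)/(m(-11, G(2)) - 238) = (-925 - 742)/((-11 + √(2*(1 + 2)))/(√(2*(1 + 2))) - 238) = -1667/((-11 + √(2*3))/(√(2*3)) - 238) = -1667/((-11 + √6)/(√6) - 238) = -1667/((√6/6)*(-11 + √6) - 238) = -1667/(√6*(-11 + √6)/6 - 238) = -1667/(-238 + √6*(-11 + √6)/6)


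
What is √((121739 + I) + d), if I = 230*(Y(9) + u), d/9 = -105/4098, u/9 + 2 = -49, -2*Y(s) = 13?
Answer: √27380608054/1366 ≈ 121.14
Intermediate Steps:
Y(s) = -13/2 (Y(s) = -½*13 = -13/2)
u = -459 (u = -18 + 9*(-49) = -18 - 441 = -459)
d = -315/1366 (d = 9*(-105/4098) = 9*(-105*1/4098) = 9*(-35/1366) = -315/1366 ≈ -0.23060)
I = -107065 (I = 230*(-13/2 - 459) = 230*(-931/2) = -107065)
√((121739 + I) + d) = √((121739 - 107065) - 315/1366) = √(14674 - 315/1366) = √(20044369/1366) = √27380608054/1366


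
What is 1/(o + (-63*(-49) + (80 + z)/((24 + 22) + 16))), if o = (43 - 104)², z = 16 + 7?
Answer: 62/422199 ≈ 0.00014685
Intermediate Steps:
z = 23
o = 3721 (o = (-61)² = 3721)
1/(o + (-63*(-49) + (80 + z)/((24 + 22) + 16))) = 1/(3721 + (-63*(-49) + (80 + 23)/((24 + 22) + 16))) = 1/(3721 + (3087 + 103/(46 + 16))) = 1/(3721 + (3087 + 103/62)) = 1/(3721 + 191497/62) = 1/(422199/62) = 62/422199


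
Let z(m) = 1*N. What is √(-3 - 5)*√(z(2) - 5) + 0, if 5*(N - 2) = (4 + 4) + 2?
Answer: -2*√2 ≈ -2.8284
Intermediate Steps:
N = 4 (N = 2 + ((4 + 4) + 2)/5 = 2 + (8 + 2)/5 = 2 + (⅕)*10 = 2 + 2 = 4)
z(m) = 4 (z(m) = 1*4 = 4)
√(-3 - 5)*√(z(2) - 5) + 0 = √(-3 - 5)*√(4 - 5) + 0 = √(-8)*√(-1) + 0 = (2*I*√2)*I + 0 = -2*√2 + 0 = -2*√2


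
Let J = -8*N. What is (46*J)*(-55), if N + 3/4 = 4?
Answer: 65780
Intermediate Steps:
N = 13/4 (N = -3/4 + 4 = 13/4 ≈ 3.2500)
J = -26 (J = -8*13/4 = -26)
(46*J)*(-55) = (46*(-26))*(-55) = -1196*(-55) = 65780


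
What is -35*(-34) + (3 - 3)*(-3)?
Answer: 1190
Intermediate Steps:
-35*(-34) + (3 - 3)*(-3) = 1190 + 0*(-3) = 1190 + 0 = 1190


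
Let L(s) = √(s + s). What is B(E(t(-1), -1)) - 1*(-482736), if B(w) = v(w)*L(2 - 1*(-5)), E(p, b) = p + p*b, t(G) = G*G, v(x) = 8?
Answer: 482736 + 8*√14 ≈ 4.8277e+5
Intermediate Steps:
t(G) = G²
L(s) = √2*√s (L(s) = √(2*s) = √2*√s)
E(p, b) = p + b*p
B(w) = 8*√14 (B(w) = 8*(√2*√(2 - 1*(-5))) = 8*(√2*√(2 + 5)) = 8*(√2*√7) = 8*√14)
B(E(t(-1), -1)) - 1*(-482736) = 8*√14 - 1*(-482736) = 8*√14 + 482736 = 482736 + 8*√14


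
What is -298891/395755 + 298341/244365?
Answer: 3002096216/6447244705 ≈ 0.46564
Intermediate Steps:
-298891/395755 + 298341/244365 = -298891*1/395755 + 298341*(1/244365) = -298891/395755 + 99447/81455 = 3002096216/6447244705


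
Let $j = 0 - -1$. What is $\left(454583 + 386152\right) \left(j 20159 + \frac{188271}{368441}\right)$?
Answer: $\frac{367331482737450}{21673} \approx 1.6949 \cdot 10^{10}$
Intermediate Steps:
$j = 1$ ($j = 0 + 1 = 1$)
$\left(454583 + 386152\right) \left(j 20159 + \frac{188271}{368441}\right) = \left(454583 + 386152\right) \left(1 \cdot 20159 + \frac{188271}{368441}\right) = 840735 \left(20159 + 188271 \cdot \frac{1}{368441}\right) = 840735 \left(20159 + \frac{188271}{368441}\right) = 840735 \cdot \frac{7427590390}{368441} = \frac{367331482737450}{21673}$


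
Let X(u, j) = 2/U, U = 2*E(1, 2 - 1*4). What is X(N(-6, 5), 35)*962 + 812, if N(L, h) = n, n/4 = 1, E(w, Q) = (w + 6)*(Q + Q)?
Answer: 10887/14 ≈ 777.64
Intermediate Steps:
E(w, Q) = 2*Q*(6 + w) (E(w, Q) = (6 + w)*(2*Q) = 2*Q*(6 + w))
n = 4 (n = 4*1 = 4)
N(L, h) = 4
U = -56 (U = 2*(2*(2 - 1*4)*(6 + 1)) = 2*(2*(2 - 4)*7) = 2*(2*(-2)*7) = 2*(-28) = -56)
X(u, j) = -1/28 (X(u, j) = 2/(-56) = 2*(-1/56) = -1/28)
X(N(-6, 5), 35)*962 + 812 = -1/28*962 + 812 = -481/14 + 812 = 10887/14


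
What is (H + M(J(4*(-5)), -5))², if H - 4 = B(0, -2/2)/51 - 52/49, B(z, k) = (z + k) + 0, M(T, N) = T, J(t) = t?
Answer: 1822009225/6245001 ≈ 291.75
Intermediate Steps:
B(z, k) = k + z (B(z, k) = (k + z) + 0 = k + z)
H = 7295/2499 (H = 4 + ((-2/2 + 0)/51 - 52/49) = 4 + ((-2*½ + 0)*(1/51) - 52*1/49) = 4 + ((-1 + 0)*(1/51) - 52/49) = 4 + (-1*1/51 - 52/49) = 4 + (-1/51 - 52/49) = 4 - 2701/2499 = 7295/2499 ≈ 2.9192)
(H + M(J(4*(-5)), -5))² = (7295/2499 + 4*(-5))² = (7295/2499 - 20)² = (-42685/2499)² = 1822009225/6245001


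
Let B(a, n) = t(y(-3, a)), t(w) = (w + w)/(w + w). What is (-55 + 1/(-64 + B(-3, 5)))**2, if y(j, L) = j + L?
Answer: 12013156/3969 ≈ 3026.7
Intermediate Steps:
y(j, L) = L + j
t(w) = 1 (t(w) = (2*w)/((2*w)) = (2*w)*(1/(2*w)) = 1)
B(a, n) = 1
(-55 + 1/(-64 + B(-3, 5)))**2 = (-55 + 1/(-64 + 1))**2 = (-55 + 1/(-63))**2 = (-55 - 1/63)**2 = (-3466/63)**2 = 12013156/3969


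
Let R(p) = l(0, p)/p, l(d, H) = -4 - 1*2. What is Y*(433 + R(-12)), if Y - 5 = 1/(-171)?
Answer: 123403/57 ≈ 2165.0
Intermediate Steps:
l(d, H) = -6 (l(d, H) = -4 - 2 = -6)
R(p) = -6/p
Y = 854/171 (Y = 5 + 1/(-171) = 5 - 1/171 = 854/171 ≈ 4.9941)
Y*(433 + R(-12)) = 854*(433 - 6/(-12))/171 = 854*(433 - 6*(-1/12))/171 = 854*(433 + 1/2)/171 = (854/171)*(867/2) = 123403/57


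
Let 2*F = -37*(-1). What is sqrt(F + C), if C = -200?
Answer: 11*I*sqrt(6)/2 ≈ 13.472*I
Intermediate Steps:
F = 37/2 (F = (-37*(-1))/2 = (1/2)*37 = 37/2 ≈ 18.500)
sqrt(F + C) = sqrt(37/2 - 200) = sqrt(-363/2) = 11*I*sqrt(6)/2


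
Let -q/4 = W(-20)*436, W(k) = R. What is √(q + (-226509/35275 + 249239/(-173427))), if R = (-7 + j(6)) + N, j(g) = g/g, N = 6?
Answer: 2*I*√2941034742141731949/1223527485 ≈ 2.8033*I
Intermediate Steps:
j(g) = 1
R = 0 (R = (-7 + 1) + 6 = -6 + 6 = 0)
W(k) = 0
q = 0 (q = -0*436 = -4*0 = 0)
√(q + (-226509/35275 + 249239/(-173427))) = √(0 + (-226509/35275 + 249239/(-173427))) = √(0 + (-226509*1/35275 + 249239*(-1/173427))) = √(0 + (-226509/35275 - 249239/173427)) = √(0 - 48074682068/6117637425) = √(-48074682068/6117637425) = 2*I*√2941034742141731949/1223527485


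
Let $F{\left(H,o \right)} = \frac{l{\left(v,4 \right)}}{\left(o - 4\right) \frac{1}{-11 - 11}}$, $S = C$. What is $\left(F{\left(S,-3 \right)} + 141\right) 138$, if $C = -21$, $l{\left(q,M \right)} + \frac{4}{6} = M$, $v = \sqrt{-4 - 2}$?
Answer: $\frac{146326}{7} \approx 20904.0$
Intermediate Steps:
$v = i \sqrt{6}$ ($v = \sqrt{-6} = i \sqrt{6} \approx 2.4495 i$)
$l{\left(q,M \right)} = - \frac{2}{3} + M$
$S = -21$
$F{\left(H,o \right)} = \frac{10}{3 \left(\frac{2}{11} - \frac{o}{22}\right)}$ ($F{\left(H,o \right)} = \frac{- \frac{2}{3} + 4}{\left(o - 4\right) \frac{1}{-11 - 11}} = \frac{10}{3 \frac{-4 + o}{-22}} = \frac{10}{3 \left(-4 + o\right) \left(- \frac{1}{22}\right)} = \frac{10}{3 \left(\frac{2}{11} - \frac{o}{22}\right)}$)
$\left(F{\left(S,-3 \right)} + 141\right) 138 = \left(- \frac{220}{-12 + 3 \left(-3\right)} + 141\right) 138 = \left(- \frac{220}{-12 - 9} + 141\right) 138 = \left(- \frac{220}{-21} + 141\right) 138 = \left(\left(-220\right) \left(- \frac{1}{21}\right) + 141\right) 138 = \left(\frac{220}{21} + 141\right) 138 = \frac{3181}{21} \cdot 138 = \frac{146326}{7}$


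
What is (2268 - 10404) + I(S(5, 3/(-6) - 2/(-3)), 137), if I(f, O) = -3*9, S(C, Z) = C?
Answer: -8163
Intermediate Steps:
I(f, O) = -27
(2268 - 10404) + I(S(5, 3/(-6) - 2/(-3)), 137) = (2268 - 10404) - 27 = -8136 - 27 = -8163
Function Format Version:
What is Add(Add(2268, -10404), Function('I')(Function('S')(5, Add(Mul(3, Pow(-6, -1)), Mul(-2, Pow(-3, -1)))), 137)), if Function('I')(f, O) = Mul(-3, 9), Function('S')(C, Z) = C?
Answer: -8163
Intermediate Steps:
Function('I')(f, O) = -27
Add(Add(2268, -10404), Function('I')(Function('S')(5, Add(Mul(3, Pow(-6, -1)), Mul(-2, Pow(-3, -1)))), 137)) = Add(Add(2268, -10404), -27) = Add(-8136, -27) = -8163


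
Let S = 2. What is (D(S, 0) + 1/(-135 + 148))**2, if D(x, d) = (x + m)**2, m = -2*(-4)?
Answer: 1692601/169 ≈ 10015.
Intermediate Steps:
m = 8
D(x, d) = (8 + x)**2 (D(x, d) = (x + 8)**2 = (8 + x)**2)
(D(S, 0) + 1/(-135 + 148))**2 = ((8 + 2)**2 + 1/(-135 + 148))**2 = (10**2 + 1/13)**2 = (100 + 1/13)**2 = (1301/13)**2 = 1692601/169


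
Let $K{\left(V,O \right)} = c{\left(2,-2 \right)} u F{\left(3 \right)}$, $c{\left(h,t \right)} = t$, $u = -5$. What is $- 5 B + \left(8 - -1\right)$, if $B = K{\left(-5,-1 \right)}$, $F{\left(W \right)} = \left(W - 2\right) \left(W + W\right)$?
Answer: $-291$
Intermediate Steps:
$F{\left(W \right)} = 2 W \left(-2 + W\right)$ ($F{\left(W \right)} = \left(-2 + W\right) 2 W = 2 W \left(-2 + W\right)$)
$K{\left(V,O \right)} = 60$ ($K{\left(V,O \right)} = \left(-2\right) \left(-5\right) 2 \cdot 3 \left(-2 + 3\right) = 10 \cdot 2 \cdot 3 \cdot 1 = 10 \cdot 6 = 60$)
$B = 60$
$- 5 B + \left(8 - -1\right) = \left(-5\right) 60 + \left(8 - -1\right) = -300 + \left(8 + 1\right) = -300 + 9 = -291$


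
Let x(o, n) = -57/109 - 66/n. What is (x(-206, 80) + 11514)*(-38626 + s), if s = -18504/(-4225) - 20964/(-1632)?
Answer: -1113559712526417903/2505256000 ≈ -4.4449e+8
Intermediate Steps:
s = 9897619/574600 (s = -18504*(-1/4225) - 20964*(-1/1632) = 18504/4225 + 1747/136 = 9897619/574600 ≈ 17.225)
x(o, n) = -57/109 - 66/n (x(o, n) = -57*1/109 - 66/n = -57/109 - 66/n)
(x(-206, 80) + 11514)*(-38626 + s) = ((-57/109 - 66/80) + 11514)*(-38626 + 9897619/574600) = ((-57/109 - 66*1/80) + 11514)*(-22184601981/574600) = ((-57/109 - 33/40) + 11514)*(-22184601981/574600) = (-5877/4360 + 11514)*(-22184601981/574600) = (50195163/4360)*(-22184601981/574600) = -1113559712526417903/2505256000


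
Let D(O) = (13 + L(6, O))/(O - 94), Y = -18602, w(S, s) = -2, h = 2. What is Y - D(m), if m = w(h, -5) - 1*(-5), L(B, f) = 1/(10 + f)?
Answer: -22005996/1183 ≈ -18602.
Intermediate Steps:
m = 3 (m = -2 - 1*(-5) = -2 + 5 = 3)
D(O) = (13 + 1/(10 + O))/(-94 + O) (D(O) = (13 + 1/(10 + O))/(O - 94) = (13 + 1/(10 + O))/(-94 + O))
Y - D(m) = -18602 - (131 + 13*3)/((-94 + 3)*(10 + 3)) = -18602 - (131 + 39)/((-91)*13) = -18602 - (-1)*170/(91*13) = -18602 - 1*(-170/1183) = -18602 + 170/1183 = -22005996/1183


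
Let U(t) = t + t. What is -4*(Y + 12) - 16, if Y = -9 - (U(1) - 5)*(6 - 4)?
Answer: -52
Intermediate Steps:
U(t) = 2*t
Y = -3 (Y = -9 - (2*1 - 5)*(6 - 4) = -9 - (2 - 5)*2 = -9 - (-3)*2 = -9 - 1*(-6) = -9 + 6 = -3)
-4*(Y + 12) - 16 = -4*(-3 + 12) - 16 = -4*9 - 16 = -36 - 16 = -52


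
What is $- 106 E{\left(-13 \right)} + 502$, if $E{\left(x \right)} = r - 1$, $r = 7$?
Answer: $-134$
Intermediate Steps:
$E{\left(x \right)} = 6$ ($E{\left(x \right)} = 7 - 1 = 6$)
$- 106 E{\left(-13 \right)} + 502 = \left(-106\right) 6 + 502 = -636 + 502 = -134$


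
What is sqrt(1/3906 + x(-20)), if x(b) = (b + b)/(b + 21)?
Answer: I*sqrt(67807726)/1302 ≈ 6.3245*I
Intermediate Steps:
x(b) = 2*b/(21 + b) (x(b) = (2*b)/(21 + b) = 2*b/(21 + b))
sqrt(1/3906 + x(-20)) = sqrt(1/3906 + 2*(-20)/(21 - 20)) = sqrt(1/3906 + 2*(-20)/1) = sqrt(1/3906 + 2*(-20)*1) = sqrt(1/3906 - 40) = sqrt(-156239/3906) = I*sqrt(67807726)/1302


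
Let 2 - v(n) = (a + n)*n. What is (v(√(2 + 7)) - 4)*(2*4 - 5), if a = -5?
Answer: 12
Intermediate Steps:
v(n) = 2 - n*(-5 + n) (v(n) = 2 - (-5 + n)*n = 2 - n*(-5 + n))
(v(√(2 + 7)) - 4)*(2*4 - 5) = ((2 - (√(2 + 7))² + 5*√(2 + 7)) - 4)*(2*4 - 5) = ((2 - (√9)² + 5*√9) - 4)*(8 - 5) = ((2 - 1*3² + 5*3) - 4)*3 = ((2 - 1*9 + 15) - 4)*3 = ((2 - 9 + 15) - 4)*3 = (8 - 4)*3 = 4*3 = 12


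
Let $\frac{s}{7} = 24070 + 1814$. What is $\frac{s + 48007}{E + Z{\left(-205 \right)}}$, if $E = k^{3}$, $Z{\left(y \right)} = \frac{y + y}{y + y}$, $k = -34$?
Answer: $- \frac{229195}{39303} \approx -5.8315$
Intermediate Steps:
$s = 181188$ ($s = 7 \left(24070 + 1814\right) = 7 \cdot 25884 = 181188$)
$Z{\left(y \right)} = 1$ ($Z{\left(y \right)} = \frac{2 y}{2 y} = 2 y \frac{1}{2 y} = 1$)
$E = -39304$ ($E = \left(-34\right)^{3} = -39304$)
$\frac{s + 48007}{E + Z{\left(-205 \right)}} = \frac{181188 + 48007}{-39304 + 1} = \frac{229195}{-39303} = 229195 \left(- \frac{1}{39303}\right) = - \frac{229195}{39303}$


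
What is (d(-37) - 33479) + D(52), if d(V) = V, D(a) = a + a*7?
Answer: -33100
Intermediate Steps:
D(a) = 8*a (D(a) = a + 7*a = 8*a)
(d(-37) - 33479) + D(52) = (-37 - 33479) + 8*52 = -33516 + 416 = -33100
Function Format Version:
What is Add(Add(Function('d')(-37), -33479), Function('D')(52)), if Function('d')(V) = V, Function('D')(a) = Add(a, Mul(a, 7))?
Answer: -33100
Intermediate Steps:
Function('D')(a) = Mul(8, a) (Function('D')(a) = Add(a, Mul(7, a)) = Mul(8, a))
Add(Add(Function('d')(-37), -33479), Function('D')(52)) = Add(Add(-37, -33479), Mul(8, 52)) = Add(-33516, 416) = -33100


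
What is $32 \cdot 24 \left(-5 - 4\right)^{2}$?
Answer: $62208$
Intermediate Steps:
$32 \cdot 24 \left(-5 - 4\right)^{2} = 768 \left(-9\right)^{2} = 768 \cdot 81 = 62208$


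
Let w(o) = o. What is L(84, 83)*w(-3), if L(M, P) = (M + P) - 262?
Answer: 285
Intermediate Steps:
L(M, P) = -262 + M + P
L(84, 83)*w(-3) = (-262 + 84 + 83)*(-3) = -95*(-3) = 285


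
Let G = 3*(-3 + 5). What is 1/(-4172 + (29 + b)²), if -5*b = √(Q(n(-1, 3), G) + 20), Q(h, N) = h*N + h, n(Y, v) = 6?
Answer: -2080325/6919189169 + 7250*√62/6919189169 ≈ -0.00029241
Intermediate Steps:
G = 6 (G = 3*2 = 6)
Q(h, N) = h + N*h (Q(h, N) = N*h + h = h + N*h)
b = -√62/5 (b = -√(6*(1 + 6) + 20)/5 = -√(6*7 + 20)/5 = -√(42 + 20)/5 = -√62/5 ≈ -1.5748)
1/(-4172 + (29 + b)²) = 1/(-4172 + (29 - √62/5)²)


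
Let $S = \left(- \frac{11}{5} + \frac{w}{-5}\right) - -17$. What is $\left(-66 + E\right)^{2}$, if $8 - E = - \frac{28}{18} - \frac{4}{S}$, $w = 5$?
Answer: $\frac{135117376}{42849} \approx 3153.3$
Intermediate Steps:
$S = \frac{69}{5}$ ($S = \left(- \frac{11}{5} + \frac{5}{-5}\right) - -17 = \left(\left(-11\right) \frac{1}{5} + 5 \left(- \frac{1}{5}\right)\right) + 17 = \left(- \frac{11}{5} - 1\right) + 17 = - \frac{16}{5} + 17 = \frac{69}{5} \approx 13.8$)
$E = \frac{2038}{207}$ ($E = 8 - \left(- \frac{28}{18} - \frac{4}{\frac{69}{5}}\right) = 8 - \left(\left(-28\right) \frac{1}{18} - \frac{20}{69}\right) = 8 - \left(- \frac{14}{9} - \frac{20}{69}\right) = 8 - - \frac{382}{207} = 8 + \frac{382}{207} = \frac{2038}{207} \approx 9.8454$)
$\left(-66 + E\right)^{2} = \left(-66 + \frac{2038}{207}\right)^{2} = \left(- \frac{11624}{207}\right)^{2} = \frac{135117376}{42849}$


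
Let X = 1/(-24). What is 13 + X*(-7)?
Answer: 319/24 ≈ 13.292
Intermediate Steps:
X = -1/24 ≈ -0.041667
13 + X*(-7) = 13 - 1/24*(-7) = 13 + 7/24 = 319/24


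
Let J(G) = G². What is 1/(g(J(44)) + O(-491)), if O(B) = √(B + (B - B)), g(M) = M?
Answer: 1936/3748587 - I*√491/3748587 ≈ 0.00051646 - 5.9112e-6*I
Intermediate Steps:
O(B) = √B (O(B) = √(B + 0) = √B)
1/(g(J(44)) + O(-491)) = 1/(44² + √(-491)) = 1/(1936 + I*√491)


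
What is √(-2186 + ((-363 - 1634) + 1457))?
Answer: I*√2726 ≈ 52.211*I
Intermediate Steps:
√(-2186 + ((-363 - 1634) + 1457)) = √(-2186 + (-1997 + 1457)) = √(-2186 - 540) = √(-2726) = I*√2726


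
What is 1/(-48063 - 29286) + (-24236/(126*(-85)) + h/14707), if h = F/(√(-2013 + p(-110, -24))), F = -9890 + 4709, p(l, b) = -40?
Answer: 312436609/138067965 + 471*I*√2053/2744861 ≈ 2.2629 + 0.0077749*I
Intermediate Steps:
F = -5181
h = 5181*I*√2053/2053 (h = -5181/√(-2013 - 40) = -5181*(-I*√2053/2053) = -(-5181)*I*√2053/2053 = 5181*I*√2053/2053 ≈ 114.35*I)
1/(-48063 - 29286) + (-24236/(126*(-85)) + h/14707) = 1/(-48063 - 29286) + (-24236/(126*(-85)) + (5181*I*√2053/2053)/14707) = 1/(-77349) + (-24236/(-10710) + (5181*I*√2053/2053)*(1/14707)) = -1/77349 + (-24236*(-1/10710) + 471*I*√2053/2744861) = -1/77349 + (12118/5355 + 471*I*√2053/2744861) = 312436609/138067965 + 471*I*√2053/2744861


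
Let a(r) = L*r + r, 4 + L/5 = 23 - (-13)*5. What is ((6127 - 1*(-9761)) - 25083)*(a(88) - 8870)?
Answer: -259096710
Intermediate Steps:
L = 420 (L = -20 + 5*(23 - (-13)*5) = -20 + 5*(23 - 1*(-65)) = -20 + 5*(23 + 65) = -20 + 5*88 = -20 + 440 = 420)
a(r) = 421*r (a(r) = 420*r + r = 421*r)
((6127 - 1*(-9761)) - 25083)*(a(88) - 8870) = ((6127 - 1*(-9761)) - 25083)*(421*88 - 8870) = ((6127 + 9761) - 25083)*(37048 - 8870) = (15888 - 25083)*28178 = -9195*28178 = -259096710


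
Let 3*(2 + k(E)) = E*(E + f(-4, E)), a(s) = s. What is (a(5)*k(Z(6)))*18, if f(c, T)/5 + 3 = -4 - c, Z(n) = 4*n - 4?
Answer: 2820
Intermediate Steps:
Z(n) = -4 + 4*n
f(c, T) = -35 - 5*c (f(c, T) = -15 + 5*(-4 - c) = -15 + (-20 - 5*c) = -35 - 5*c)
k(E) = -2 + E*(-15 + E)/3 (k(E) = -2 + (E*(E + (-35 - 5*(-4))))/3 = -2 + (E*(E + (-35 + 20)))/3 = -2 + (E*(E - 15))/3 = -2 + (E*(-15 + E))/3 = -2 + E*(-15 + E)/3)
(a(5)*k(Z(6)))*18 = (5*(-2 - 5*(-4 + 4*6) + (-4 + 4*6)**2/3))*18 = (5*(-2 - 5*(-4 + 24) + (-4 + 24)**2/3))*18 = (5*(-2 - 5*20 + (1/3)*20**2))*18 = (5*(-2 - 100 + (1/3)*400))*18 = (5*(-2 - 100 + 400/3))*18 = (5*(94/3))*18 = (470/3)*18 = 2820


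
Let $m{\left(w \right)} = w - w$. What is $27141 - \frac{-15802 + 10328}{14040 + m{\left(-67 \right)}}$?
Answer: $\frac{190532557}{7020} \approx 27141.0$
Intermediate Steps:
$m{\left(w \right)} = 0$
$27141 - \frac{-15802 + 10328}{14040 + m{\left(-67 \right)}} = 27141 - \frac{-15802 + 10328}{14040 + 0} = 27141 - - \frac{5474}{14040} = 27141 - \left(-5474\right) \frac{1}{14040} = 27141 - - \frac{2737}{7020} = 27141 + \frac{2737}{7020} = \frac{190532557}{7020}$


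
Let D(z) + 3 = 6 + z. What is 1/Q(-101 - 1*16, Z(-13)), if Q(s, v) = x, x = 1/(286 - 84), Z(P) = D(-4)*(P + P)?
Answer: 202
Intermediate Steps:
D(z) = 3 + z (D(z) = -3 + (6 + z) = 3 + z)
Z(P) = -2*P (Z(P) = (3 - 4)*(P + P) = -2*P)
x = 1/202 ≈ 0.0049505
Q(s, v) = 1/202
1/Q(-101 - 1*16, Z(-13)) = 1/(1/202) = 202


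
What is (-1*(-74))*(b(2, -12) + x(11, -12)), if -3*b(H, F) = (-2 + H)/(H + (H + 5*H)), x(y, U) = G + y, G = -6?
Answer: 370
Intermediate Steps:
x(y, U) = -6 + y
b(H, F) = -(-2 + H)/(21*H) (b(H, F) = -(-2 + H)/(3*(H + (H + 5*H))) = -(-2 + H)/(3*(H + 6*H)) = -(-2 + H)/(3*(7*H)) = -(-2 + H)*1/(7*H)/3 = -(-2 + H)/(21*H))
(-1*(-74))*(b(2, -12) + x(11, -12)) = (-1*(-74))*((1/21)*(2 - 1*2)/2 + (-6 + 11)) = 74*((1/21)*(1/2)*(2 - 2) + 5) = 74*((1/21)*(1/2)*0 + 5) = 74*(0 + 5) = 74*5 = 370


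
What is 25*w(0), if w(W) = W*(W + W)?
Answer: 0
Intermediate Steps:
w(W) = 2*W² (w(W) = W*(2*W) = 2*W²)
25*w(0) = 25*(2*0²) = 25*(2*0) = 25*0 = 0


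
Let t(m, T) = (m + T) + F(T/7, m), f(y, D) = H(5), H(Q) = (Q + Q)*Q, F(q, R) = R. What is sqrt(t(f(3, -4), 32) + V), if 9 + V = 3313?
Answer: 2*sqrt(859) ≈ 58.617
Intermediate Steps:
H(Q) = 2*Q**2 (H(Q) = (2*Q)*Q = 2*Q**2)
V = 3304 (V = -9 + 3313 = 3304)
f(y, D) = 50 (f(y, D) = 2*5**2 = 2*25 = 50)
t(m, T) = T + 2*m (t(m, T) = (m + T) + m = (T + m) + m = T + 2*m)
sqrt(t(f(3, -4), 32) + V) = sqrt((32 + 2*50) + 3304) = sqrt((32 + 100) + 3304) = sqrt(132 + 3304) = sqrt(3436) = 2*sqrt(859)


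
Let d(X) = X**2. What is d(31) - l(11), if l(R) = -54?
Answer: 1015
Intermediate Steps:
d(31) - l(11) = 31**2 - 1*(-54) = 961 + 54 = 1015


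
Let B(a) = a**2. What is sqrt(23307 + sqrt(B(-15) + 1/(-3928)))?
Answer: sqrt(22475499468 + 491*sqrt(867890618))/982 ≈ 152.72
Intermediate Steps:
sqrt(23307 + sqrt(B(-15) + 1/(-3928))) = sqrt(23307 + sqrt((-15)**2 + 1/(-3928))) = sqrt(23307 + sqrt(225 - 1/3928)) = sqrt(23307 + sqrt(883799/3928)) = sqrt(23307 + sqrt(867890618)/1964)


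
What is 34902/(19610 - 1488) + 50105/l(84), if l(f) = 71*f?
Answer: 558079169/54039804 ≈ 10.327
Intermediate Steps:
34902/(19610 - 1488) + 50105/l(84) = 34902/(19610 - 1488) + 50105/((71*84)) = 34902/18122 + 50105/5964 = 34902*(1/18122) + 50105*(1/5964) = 17451/9061 + 50105/5964 = 558079169/54039804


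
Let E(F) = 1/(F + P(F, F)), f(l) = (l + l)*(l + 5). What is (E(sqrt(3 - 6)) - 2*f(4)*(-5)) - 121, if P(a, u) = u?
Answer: 599 - I*sqrt(3)/6 ≈ 599.0 - 0.28868*I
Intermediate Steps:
f(l) = 2*l*(5 + l) (f(l) = (2*l)*(5 + l) = 2*l*(5 + l))
E(F) = 1/(2*F) (E(F) = 1/(F + F) = 1/(2*F))
(E(sqrt(3 - 6)) - 2*f(4)*(-5)) - 121 = (1/(2*(sqrt(3 - 6))) - 4*4*(5 + 4)*(-5)) - 121 = (1/(2*(sqrt(-3))) - 4*4*9*(-5)) - 121 = (1/(2*((I*sqrt(3)))) - 2*72*(-5)) - 121 = ((-I*sqrt(3)/3)/2 - 144*(-5)) - 121 = (-I*sqrt(3)/6 + 720) - 121 = (720 - I*sqrt(3)/6) - 121 = 599 - I*sqrt(3)/6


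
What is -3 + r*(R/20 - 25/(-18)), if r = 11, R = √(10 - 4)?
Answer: 221/18 + 11*√6/20 ≈ 13.625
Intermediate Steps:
R = √6 ≈ 2.4495
-3 + r*(R/20 - 25/(-18)) = -3 + 11*(√6/20 - 25/(-18)) = -3 + 11*(√6*(1/20) - 25*(-1/18)) = -3 + 11*(√6/20 + 25/18) = -3 + 11*(25/18 + √6/20) = -3 + (275/18 + 11*√6/20) = 221/18 + 11*√6/20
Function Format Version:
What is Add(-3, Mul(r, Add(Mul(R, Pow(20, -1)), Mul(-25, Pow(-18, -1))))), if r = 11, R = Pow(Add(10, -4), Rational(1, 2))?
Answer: Add(Rational(221, 18), Mul(Rational(11, 20), Pow(6, Rational(1, 2)))) ≈ 13.625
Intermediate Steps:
R = Pow(6, Rational(1, 2)) ≈ 2.4495
Add(-3, Mul(r, Add(Mul(R, Pow(20, -1)), Mul(-25, Pow(-18, -1))))) = Add(-3, Mul(11, Add(Mul(Pow(6, Rational(1, 2)), Pow(20, -1)), Mul(-25, Pow(-18, -1))))) = Add(-3, Mul(11, Add(Mul(Pow(6, Rational(1, 2)), Rational(1, 20)), Mul(-25, Rational(-1, 18))))) = Add(-3, Mul(11, Add(Mul(Rational(1, 20), Pow(6, Rational(1, 2))), Rational(25, 18)))) = Add(-3, Mul(11, Add(Rational(25, 18), Mul(Rational(1, 20), Pow(6, Rational(1, 2)))))) = Add(-3, Add(Rational(275, 18), Mul(Rational(11, 20), Pow(6, Rational(1, 2))))) = Add(Rational(221, 18), Mul(Rational(11, 20), Pow(6, Rational(1, 2))))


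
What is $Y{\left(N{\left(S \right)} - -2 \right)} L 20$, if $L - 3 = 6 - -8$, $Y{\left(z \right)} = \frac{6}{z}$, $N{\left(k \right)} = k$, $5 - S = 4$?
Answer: $680$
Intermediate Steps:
$S = 1$ ($S = 5 - 4 = 1$)
$L = 17$ ($L = 3 + \left(6 - -8\right) = 3 + \left(6 + 8\right) = 3 + 14 = 17$)
$Y{\left(N{\left(S \right)} - -2 \right)} L 20 = \frac{6}{1 - -2} \cdot 17 \cdot 20 = \frac{6}{1 + 2} \cdot 17 \cdot 20 = \frac{6}{3} \cdot 17 \cdot 20 = 6 \cdot \frac{1}{3} \cdot 17 \cdot 20 = 2 \cdot 17 \cdot 20 = 34 \cdot 20 = 680$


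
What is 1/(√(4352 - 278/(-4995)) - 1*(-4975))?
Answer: 24850125/123607633357 - 3*√12064877490/123607633357 ≈ 0.00019837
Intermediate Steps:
1/(√(4352 - 278/(-4995)) - 1*(-4975)) = 1/(√(4352 - 278*(-1/4995)) + 4975) = 1/(√(4352 + 278/4995) + 4975) = 1/(√(21738518/4995) + 4975) = 1/(√12064877490/1665 + 4975) = 1/(4975 + √12064877490/1665)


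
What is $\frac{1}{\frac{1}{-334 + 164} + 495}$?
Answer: $\frac{170}{84149} \approx 0.0020202$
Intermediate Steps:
$\frac{1}{\frac{1}{-334 + 164} + 495} = \frac{1}{\frac{1}{-170} + 495} = \frac{1}{- \frac{1}{170} + 495} = \frac{1}{\frac{84149}{170}} = \frac{170}{84149}$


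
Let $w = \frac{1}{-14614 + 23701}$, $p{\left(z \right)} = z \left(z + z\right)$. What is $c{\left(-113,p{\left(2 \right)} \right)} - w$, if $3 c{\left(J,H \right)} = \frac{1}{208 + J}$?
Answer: $\frac{978}{287755} \approx 0.0033987$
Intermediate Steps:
$p{\left(z \right)} = 2 z^{2}$ ($p{\left(z \right)} = z 2 z = 2 z^{2}$)
$c{\left(J,H \right)} = \frac{1}{3 \left(208 + J\right)}$
$w = \frac{1}{9087} \approx 0.00011005$
$c{\left(-113,p{\left(2 \right)} \right)} - w = \frac{1}{3 \left(208 - 113\right)} - \frac{1}{9087} = \frac{1}{3 \cdot 95} - \frac{1}{9087} = \frac{1}{3} \cdot \frac{1}{95} - \frac{1}{9087} = \frac{1}{285} - \frac{1}{9087} = \frac{978}{287755}$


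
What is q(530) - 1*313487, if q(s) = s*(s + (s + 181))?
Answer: 344243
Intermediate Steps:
q(s) = s*(181 + 2*s) (q(s) = s*(s + (181 + s)) = s*(181 + 2*s))
q(530) - 1*313487 = 530*(181 + 2*530) - 1*313487 = 530*(181 + 1060) - 313487 = 530*1241 - 313487 = 657730 - 313487 = 344243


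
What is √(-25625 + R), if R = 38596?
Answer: √12971 ≈ 113.89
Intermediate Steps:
√(-25625 + R) = √(-25625 + 38596) = √12971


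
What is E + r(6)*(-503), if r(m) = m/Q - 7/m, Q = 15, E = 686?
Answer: 32149/30 ≈ 1071.6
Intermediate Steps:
r(m) = -7/m + m/15 (r(m) = m/15 - 7/m = -7/m + m/15)
E + r(6)*(-503) = 686 + (-7/6 + (1/15)*6)*(-503) = 686 + (-7*1/6 + 2/5)*(-503) = 686 + (-7/6 + 2/5)*(-503) = 686 - 23/30*(-503) = 686 + 11569/30 = 32149/30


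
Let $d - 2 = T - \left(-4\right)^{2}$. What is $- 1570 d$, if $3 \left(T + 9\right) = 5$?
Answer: $\frac{100480}{3} \approx 33493.0$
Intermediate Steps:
$T = - \frac{22}{3}$ ($T = -9 + \frac{1}{3} \cdot 5 = -9 + \frac{5}{3} = - \frac{22}{3} \approx -7.3333$)
$d = - \frac{64}{3}$ ($d = 2 - \frac{70}{3} = - \frac{64}{3} \approx -21.333$)
$- 1570 d = \left(-1570\right) \left(- \frac{64}{3}\right) = \frac{100480}{3}$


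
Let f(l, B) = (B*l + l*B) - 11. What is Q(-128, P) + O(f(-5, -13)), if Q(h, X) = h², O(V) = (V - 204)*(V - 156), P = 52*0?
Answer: 19529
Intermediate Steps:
f(l, B) = -11 + 2*B*l (f(l, B) = (B*l + B*l) - 11 = 2*B*l - 11 = -11 + 2*B*l)
P = 0
O(V) = (-204 + V)*(-156 + V)
Q(-128, P) + O(f(-5, -13)) = (-128)² + (31824 + (-11 + 2*(-13)*(-5))² - 360*(-11 + 2*(-13)*(-5))) = 16384 + (31824 + (-11 + 130)² - 360*(-11 + 130)) = 16384 + (31824 + 119² - 360*119) = 16384 + (31824 + 14161 - 42840) = 16384 + 3145 = 19529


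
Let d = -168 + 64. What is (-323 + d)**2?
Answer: 182329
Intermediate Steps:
d = -104
(-323 + d)**2 = (-323 - 104)**2 = (-427)**2 = 182329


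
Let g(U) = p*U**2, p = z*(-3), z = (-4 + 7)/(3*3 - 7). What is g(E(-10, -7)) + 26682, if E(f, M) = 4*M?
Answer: 23154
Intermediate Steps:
z = 3/2 (z = 3/(9 - 7) = 3/2 ≈ 1.5000)
p = -9/2 (p = (3/2)*(-3) = -9/2 ≈ -4.5000)
g(U) = -9*U**2/2
g(E(-10, -7)) + 26682 = -9*(4*(-7))**2/2 + 26682 = -9/2*(-28)**2 + 26682 = -9/2*784 + 26682 = -3528 + 26682 = 23154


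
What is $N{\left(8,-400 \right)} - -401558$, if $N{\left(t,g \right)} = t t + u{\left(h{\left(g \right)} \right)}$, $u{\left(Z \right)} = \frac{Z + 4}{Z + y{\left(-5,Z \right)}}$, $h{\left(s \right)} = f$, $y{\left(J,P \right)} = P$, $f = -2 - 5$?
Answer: $\frac{5622711}{14} \approx 4.0162 \cdot 10^{5}$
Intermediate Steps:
$f = -7$ ($f = -2 - 5 = -7$)
$h{\left(s \right)} = -7$
$u{\left(Z \right)} = \frac{4 + Z}{2 Z}$ ($u{\left(Z \right)} = \frac{Z + 4}{Z + Z} = \frac{4 + Z}{2 Z}$)
$N{\left(t,g \right)} = \frac{3}{14} + t^{2}$ ($N{\left(t,g \right)} = t t + \frac{4 - 7}{2 \left(-7\right)} = t^{2} + \frac{1}{2} \left(- \frac{1}{7}\right) \left(-3\right) = t^{2} + \frac{3}{14} = \frac{3}{14} + t^{2}$)
$N{\left(8,-400 \right)} - -401558 = \left(\frac{3}{14} + 8^{2}\right) - -401558 = \left(\frac{3}{14} + 64\right) + 401558 = \frac{899}{14} + 401558 = \frac{5622711}{14}$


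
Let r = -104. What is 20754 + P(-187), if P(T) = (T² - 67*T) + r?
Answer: 68148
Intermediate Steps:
P(T) = -104 + T² - 67*T (P(T) = (T² - 67*T) - 104 = -104 + T² - 67*T)
20754 + P(-187) = 20754 + (-104 + (-187)² - 67*(-187)) = 20754 + (-104 + 34969 + 12529) = 20754 + 47394 = 68148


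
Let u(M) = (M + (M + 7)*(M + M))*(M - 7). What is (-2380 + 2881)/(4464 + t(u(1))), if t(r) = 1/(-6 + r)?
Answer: 54108/482111 ≈ 0.11223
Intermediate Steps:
u(M) = (-7 + M)*(M + 2*M*(7 + M)) (u(M) = (M + (7 + M)*(2*M))*(-7 + M) = (M + 2*M*(7 + M))*(-7 + M) = (-7 + M)*(M + 2*M*(7 + M)))
(-2380 + 2881)/(4464 + t(u(1))) = (-2380 + 2881)/(4464 + 1/(-6 + 1*(-105 + 1 + 2*1²))) = 501/(4464 + 1/(-6 + 1*(-105 + 1 + 2*1))) = 501/(4464 + 1/(-6 + 1*(-105 + 1 + 2))) = 501/(4464 + 1/(-6 + 1*(-102))) = 501/(4464 + 1/(-6 - 102)) = 501/(4464 + 1/(-108)) = 501/(4464 - 1/108) = 501/(482111/108) = 501*(108/482111) = 54108/482111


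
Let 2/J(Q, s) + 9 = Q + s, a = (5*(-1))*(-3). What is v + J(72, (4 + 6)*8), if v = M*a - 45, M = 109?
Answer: 227372/143 ≈ 1590.0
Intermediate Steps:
a = 15 (a = -5*(-3) = 15)
J(Q, s) = 2/(-9 + Q + s) (J(Q, s) = 2/(-9 + (Q + s)) = 2/(-9 + Q + s))
v = 1590 (v = 109*15 - 45 = 1635 - 45 = 1590)
v + J(72, (4 + 6)*8) = 1590 + 2/(-9 + 72 + (4 + 6)*8) = 1590 + 2/(-9 + 72 + 10*8) = 1590 + 2/(-9 + 72 + 80) = 1590 + 2/143 = 227372/143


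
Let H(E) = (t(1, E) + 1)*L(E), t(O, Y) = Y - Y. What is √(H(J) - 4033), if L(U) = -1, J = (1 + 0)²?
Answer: I*√4034 ≈ 63.514*I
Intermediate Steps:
t(O, Y) = 0
J = 1 (J = 1² = 1)
H(E) = -1 (H(E) = (0 + 1)*(-1) = 1*(-1) = -1)
√(H(J) - 4033) = √(-1 - 4033) = √(-4034) = I*√4034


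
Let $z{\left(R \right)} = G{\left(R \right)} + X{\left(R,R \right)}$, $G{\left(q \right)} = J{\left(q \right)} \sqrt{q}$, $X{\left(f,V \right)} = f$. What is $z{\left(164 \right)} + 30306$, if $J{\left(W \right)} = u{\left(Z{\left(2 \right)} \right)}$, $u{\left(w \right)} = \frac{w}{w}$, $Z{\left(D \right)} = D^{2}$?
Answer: $30470 + 2 \sqrt{41} \approx 30483.0$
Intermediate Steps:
$u{\left(w \right)} = 1$
$J{\left(W \right)} = 1$
$G{\left(q \right)} = \sqrt{q}$ ($G{\left(q \right)} = 1 \sqrt{q} = \sqrt{q}$)
$z{\left(R \right)} = R + \sqrt{R}$ ($z{\left(R \right)} = \sqrt{R} + R = R + \sqrt{R}$)
$z{\left(164 \right)} + 30306 = \left(164 + \sqrt{164}\right) + 30306 = \left(164 + 2 \sqrt{41}\right) + 30306 = 30470 + 2 \sqrt{41}$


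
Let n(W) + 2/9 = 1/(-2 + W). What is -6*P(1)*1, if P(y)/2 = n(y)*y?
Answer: 44/3 ≈ 14.667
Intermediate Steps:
n(W) = -2/9 + 1/(-2 + W)
P(y) = 2*y*(13 - 2*y)/(9*(-2 + y)) (P(y) = 2*(((13 - 2*y)/(9*(-2 + y)))*y) = 2*(y*(13 - 2*y)/(9*(-2 + y))) = 2*y*(13 - 2*y)/(9*(-2 + y)))
-6*P(1)*1 = -4*(13 - 2*1)/(3*(-2 + 1))*1 = -4*(13 - 2)/(3*(-1))*1 = -4*(-1)*11/3*1 = -6*(-22/9)*1 = (44/3)*1 = 44/3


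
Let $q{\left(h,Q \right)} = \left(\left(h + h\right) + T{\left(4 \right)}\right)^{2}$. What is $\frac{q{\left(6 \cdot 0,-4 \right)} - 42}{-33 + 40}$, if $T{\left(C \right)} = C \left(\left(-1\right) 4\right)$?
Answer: $\frac{214}{7} \approx 30.571$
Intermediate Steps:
$T{\left(C \right)} = - 4 C$ ($T{\left(C \right)} = C \left(-4\right) = - 4 C$)
$q{\left(h,Q \right)} = \left(-16 + 2 h\right)^{2}$ ($q{\left(h,Q \right)} = \left(\left(h + h\right) - 16\right)^{2} = \left(2 h - 16\right)^{2} = \left(-16 + 2 h\right)^{2}$)
$\frac{q{\left(6 \cdot 0,-4 \right)} - 42}{-33 + 40} = \frac{4 \left(-8 + 6 \cdot 0\right)^{2} - 42}{-33 + 40} = \frac{4 \left(-8 + 0\right)^{2} - 42}{7} = \frac{4 \left(-8\right)^{2} - 42}{7} = \frac{4 \cdot 64 - 42}{7} = \frac{256 - 42}{7} = \frac{1}{7} \cdot 214 = \frac{214}{7}$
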